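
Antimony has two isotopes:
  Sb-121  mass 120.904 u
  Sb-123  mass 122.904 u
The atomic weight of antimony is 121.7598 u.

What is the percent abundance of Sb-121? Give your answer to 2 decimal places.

With x = fraction of Sb-121 (so Sb-123 is 1 − x):
120.904·x + 122.904·(1 − x) = 121.7598
(120.904 − 122.904)·x = 121.7598 − 122.904
x = -1.1442 / -2.000 = 0.57210 → 57.21% Sb-121, 42.79% Sb-123.

57.21%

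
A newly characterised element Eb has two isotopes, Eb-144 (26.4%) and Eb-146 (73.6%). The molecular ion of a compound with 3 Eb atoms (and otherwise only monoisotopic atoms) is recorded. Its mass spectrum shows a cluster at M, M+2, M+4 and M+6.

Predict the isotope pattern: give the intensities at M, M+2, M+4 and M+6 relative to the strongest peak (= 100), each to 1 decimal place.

4.3 : 35.9 : 100.0 : 92.9

Each Eb atom is independently Eb-144 (p = 0.264) or Eb-146 (q = 0.736); the cluster is the binomial expansion (p + q)^3.
P(M) = 0.264^3 = 0.018400
P(M+2) = 3 × 0.264^2 × 0.736^1 = 0.153889
P(M+4) = 3 × 0.264^1 × 0.736^2 = 0.429023
P(M+6) = 0.736^3 = 0.398688
The M+4 peak is largest (0.429023); scaling to 100 gives 4.3 : 35.9 : 100.0 : 92.9.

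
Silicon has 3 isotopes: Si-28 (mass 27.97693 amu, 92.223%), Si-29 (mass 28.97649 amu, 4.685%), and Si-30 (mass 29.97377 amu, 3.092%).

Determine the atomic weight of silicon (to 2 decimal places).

Weight each isotope mass by its fractional abundance: 0.92223 × 27.97693 + 0.04685 × 28.97649 + 0.03092 × 29.97377
= 25.801164 + 1.357549 + 0.926789 = 28.085502 amu

28.09 amu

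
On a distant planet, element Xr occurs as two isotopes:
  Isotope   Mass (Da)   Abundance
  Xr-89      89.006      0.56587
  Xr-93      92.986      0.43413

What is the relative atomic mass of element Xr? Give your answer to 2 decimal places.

90.73 Da

Ar = Σ fᵢ·mᵢ = 0.56587 × 89.006 + 0.43413 × 92.986
= 50.3658 + 40.3680 = 90.7338 Da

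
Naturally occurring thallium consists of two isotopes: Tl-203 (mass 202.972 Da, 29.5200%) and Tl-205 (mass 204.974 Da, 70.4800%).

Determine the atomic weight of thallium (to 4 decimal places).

Weight each isotope mass by its fractional abundance: 0.295200 × 202.972 + 0.704800 × 204.974
= 59.91733 + 144.46568 = 204.38301 Da

204.3830 Da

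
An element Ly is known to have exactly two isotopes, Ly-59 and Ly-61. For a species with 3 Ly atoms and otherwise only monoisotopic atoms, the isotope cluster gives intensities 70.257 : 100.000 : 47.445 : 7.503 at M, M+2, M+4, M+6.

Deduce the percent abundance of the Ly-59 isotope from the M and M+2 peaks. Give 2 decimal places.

67.82%

Let p = fractional abundance of Ly-59. I(M+2)/I(M) = [C(3,1)·p^2·(1−p)] / p^3 = 3·(1−p)/p = 100.000/70.257 = 1.4233
(1−p)/p = 1.4233/3 = 0.4744  ⇒  p = 1/(1 + 0.4744) = 0.6782
Ly-59: 67.82%, Ly-61: 32.18%.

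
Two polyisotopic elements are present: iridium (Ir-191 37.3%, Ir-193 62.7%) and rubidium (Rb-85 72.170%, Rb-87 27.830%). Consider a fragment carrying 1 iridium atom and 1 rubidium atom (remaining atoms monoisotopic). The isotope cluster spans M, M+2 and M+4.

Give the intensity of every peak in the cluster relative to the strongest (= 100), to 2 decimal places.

48.39 : 100.00 : 31.37

Iridium pattern (n=1): 0.3730 : 0.6270
Rubidium pattern (n=1): 0.7217 : 0.2783
Convolve the two distributions (both contribute in 2-u steps):
  M: 0.3730×0.7217 = 0.269194
  M+2: 0.3730×0.2783 + 0.6270×0.7217 = 0.556312
  M+4: 0.6270×0.2783 = 0.174494
Scale to base peak (0.556312) = 100: 48.39 : 100.00 : 31.37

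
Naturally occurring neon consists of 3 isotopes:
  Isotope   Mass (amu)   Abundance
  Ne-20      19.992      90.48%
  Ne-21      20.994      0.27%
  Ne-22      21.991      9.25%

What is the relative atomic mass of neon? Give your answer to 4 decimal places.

20.1796 amu

Ar = Σ fᵢ·mᵢ = 0.9048 × 19.992 + 0.0027 × 20.994 + 0.0925 × 21.991
= 18.08876 + 0.05668 + 2.03417 = 20.17961 amu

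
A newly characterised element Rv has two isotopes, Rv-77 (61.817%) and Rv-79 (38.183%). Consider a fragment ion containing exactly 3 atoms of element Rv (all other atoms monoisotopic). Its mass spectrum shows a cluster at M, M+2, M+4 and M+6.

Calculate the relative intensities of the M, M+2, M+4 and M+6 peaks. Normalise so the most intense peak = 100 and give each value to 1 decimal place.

54.0 : 100.0 : 61.8 : 12.7

The 3 Rv atoms are independent, so intensities follow the terms of (0.61817 + 0.38183)^3.
P(M) = 0.61817^3 = 0.236224
P(M+2) = 3 × 0.61817^2 × 0.38183^1 = 0.437731
P(M+4) = 3 × 0.61817^1 × 0.38183^2 = 0.270377
P(M+6) = 0.38183^3 = 0.055669
The M+2 peak is largest (0.437731); scaling to 100 gives 54.0 : 100.0 : 61.8 : 12.7.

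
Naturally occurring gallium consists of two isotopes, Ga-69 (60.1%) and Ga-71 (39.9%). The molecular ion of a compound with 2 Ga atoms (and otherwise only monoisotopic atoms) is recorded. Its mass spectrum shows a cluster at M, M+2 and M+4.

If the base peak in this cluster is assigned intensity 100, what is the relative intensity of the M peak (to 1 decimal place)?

75.3

Binomial terms of (0.601 + 0.399)^2: M 0.3612, M+2 0.4796, M+4 0.1592 → M+2 is the base peak.
P(M+2) = C(2,1) × 0.601^1 × 0.399^1 = 2 × 0.6010 × 0.3990 = 0.479598 (base)
P(M) = C(2,0) × 0.601^2 × 0.399^0 = 1 × 0.361201 × 1.0000 = 0.361201
Relative intensity = 0.361201 / 0.479598 × 100 = 75.3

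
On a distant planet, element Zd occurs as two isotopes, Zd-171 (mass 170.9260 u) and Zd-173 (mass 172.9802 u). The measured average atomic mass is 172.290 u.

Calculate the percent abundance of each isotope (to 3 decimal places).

Zd-171: 33.599%, Zd-173: 66.401%

Let x be the fractional abundance of Zd-171; then Zd-173 has abundance 1 − x.
170.9260·x + 172.9802·(1 − x) = 172.290
(170.9260 − 172.9802)·x = 172.290 − 172.9802
x = -0.6902 / -2.0542 = 0.33599 → 33.599% Zd-171, 66.401% Zd-173.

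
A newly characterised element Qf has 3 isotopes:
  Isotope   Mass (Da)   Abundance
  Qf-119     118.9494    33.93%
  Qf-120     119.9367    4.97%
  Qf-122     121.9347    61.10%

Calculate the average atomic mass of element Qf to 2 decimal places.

120.82 Da

The abundance-weighted mean is 0.3393 × 118.9494 + 0.0497 × 119.9367 + 0.6110 × 121.9347
= 40.35953 + 5.96085 + 74.50210 = 120.82248 Da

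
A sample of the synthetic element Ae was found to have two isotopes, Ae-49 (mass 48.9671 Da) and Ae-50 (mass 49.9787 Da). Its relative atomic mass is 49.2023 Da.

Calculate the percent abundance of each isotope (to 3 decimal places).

With x = fraction of Ae-49 (so Ae-50 is 1 − x):
48.9671·x + 49.9787·(1 − x) = 49.2023
(48.9671 − 49.9787)·x = 49.2023 − 49.9787
x = -0.7764 / -1.0116 = 0.76750 → 76.750% Ae-49, 23.250% Ae-50.

Ae-49: 76.750%, Ae-50: 23.250%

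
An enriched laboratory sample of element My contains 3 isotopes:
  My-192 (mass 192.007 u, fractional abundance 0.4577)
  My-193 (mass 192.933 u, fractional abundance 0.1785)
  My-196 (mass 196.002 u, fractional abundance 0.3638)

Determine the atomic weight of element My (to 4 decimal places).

193.6257 u

Ar = Σ fᵢ·mᵢ = 0.4577 × 192.007 + 0.1785 × 192.933 + 0.3638 × 196.002
= 87.88160 + 34.43854 + 71.30553 = 193.62567 u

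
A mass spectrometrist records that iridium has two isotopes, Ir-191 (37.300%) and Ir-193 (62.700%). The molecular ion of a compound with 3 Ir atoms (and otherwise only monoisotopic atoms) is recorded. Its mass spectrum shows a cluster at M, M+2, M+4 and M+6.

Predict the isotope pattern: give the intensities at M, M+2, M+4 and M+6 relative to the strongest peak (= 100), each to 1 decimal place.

11.8 : 59.5 : 100.0 : 56.0

Each Ir atom is independently Ir-191 (p = 0.37300) or Ir-193 (q = 0.62700); the cluster is the binomial expansion (p + q)^3.
P(M) = 0.37300^3 = 0.051895
P(M+2) = 3 × 0.37300^2 × 0.62700^1 = 0.261702
P(M+4) = 3 × 0.37300^1 × 0.62700^2 = 0.439911
P(M+6) = 0.62700^3 = 0.246492
The M+4 peak is largest (0.439911); scaling to 100 gives 11.8 : 59.5 : 100.0 : 56.0.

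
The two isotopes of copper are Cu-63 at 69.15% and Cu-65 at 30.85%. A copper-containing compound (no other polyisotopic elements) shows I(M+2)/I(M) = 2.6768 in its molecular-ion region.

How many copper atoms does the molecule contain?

6

With n Cu atoms, P(M+2)/P(M) = C(n,1)·p^(n−1)q / p^n = n·q/p = n · 0.3085/0.6915.
n = 2.6768 × 0.6915/0.3085 = 6.00 ≈ 6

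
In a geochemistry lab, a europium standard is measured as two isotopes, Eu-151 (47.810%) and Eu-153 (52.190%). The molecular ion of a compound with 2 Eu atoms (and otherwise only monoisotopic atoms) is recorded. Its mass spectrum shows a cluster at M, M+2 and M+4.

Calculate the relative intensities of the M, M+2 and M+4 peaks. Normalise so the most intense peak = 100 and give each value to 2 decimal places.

45.80 : 100.00 : 54.58

Each Eu atom is independently Eu-151 (p = 0.47810) or Eu-153 (q = 0.52190); the cluster is the binomial expansion (p + q)^2.
P(M) = 0.47810^2 = 0.228580
P(M+2) = 2 × 0.47810^1 × 0.52190^1 = 0.499041
P(M+4) = 0.52190^2 = 0.272380
The M+2 peak is largest (0.499041); scaling to 100 gives 45.80 : 100.00 : 54.58.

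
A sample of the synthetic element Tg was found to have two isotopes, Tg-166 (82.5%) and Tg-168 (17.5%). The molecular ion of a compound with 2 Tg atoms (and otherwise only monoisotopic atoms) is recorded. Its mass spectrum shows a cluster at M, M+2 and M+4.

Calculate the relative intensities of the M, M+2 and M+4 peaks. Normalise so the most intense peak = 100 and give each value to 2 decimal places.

100.00 : 42.42 : 4.50

Each Tg atom is independently Tg-166 (p = 0.825) or Tg-168 (q = 0.175); the cluster is the binomial expansion (p + q)^2.
P(M) = 0.825^2 = 0.680625
P(M+2) = 2 × 0.825^1 × 0.175^1 = 0.288750
P(M+4) = 0.175^2 = 0.030625
The M peak is largest (0.680625); scaling to 100 gives 100.00 : 42.42 : 4.50.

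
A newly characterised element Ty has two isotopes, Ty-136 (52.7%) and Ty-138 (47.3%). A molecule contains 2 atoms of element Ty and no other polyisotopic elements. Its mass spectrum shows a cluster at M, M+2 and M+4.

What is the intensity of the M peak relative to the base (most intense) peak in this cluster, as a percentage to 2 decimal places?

55.71%

(0.527 + 0.473)^2 gives M 0.2777, M+2 0.4985, M+4 0.2237; the largest is M+2.
P(M+2) = C(2,1) × 0.527^1 × 0.473^1 = 2 × 0.5270 × 0.4730 = 0.498542 (base)
P(M) = C(2,0) × 0.527^2 × 0.473^0 = 1 × 0.277729 × 1.0000 = 0.277729
Relative intensity = 0.277729 / 0.498542 × 100 = 55.71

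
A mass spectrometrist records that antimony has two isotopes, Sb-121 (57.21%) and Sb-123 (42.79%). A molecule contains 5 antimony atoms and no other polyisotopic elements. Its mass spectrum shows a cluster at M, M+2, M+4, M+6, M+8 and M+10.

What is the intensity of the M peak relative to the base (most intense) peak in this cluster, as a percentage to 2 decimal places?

Binomial terms of (0.5721 + 0.4279)^5: M 0.0613, M+2 0.2292, M+4 0.3428, M+6 0.2564, M+8 0.0959, M+10 0.0143 → M+4 is the base peak.
P(M+4) = C(5,2) × 0.5721^3 × 0.4279^2 = 10 × 0.18724742 × 0.18309841 = 0.342847 (base)
P(M) = C(5,0) × 0.5721^5 × 0.4279^0 = 1 × 0.06128578 × 1.0000 = 0.061286
Relative intensity = 0.061286 / 0.342847 × 100 = 17.88

17.88%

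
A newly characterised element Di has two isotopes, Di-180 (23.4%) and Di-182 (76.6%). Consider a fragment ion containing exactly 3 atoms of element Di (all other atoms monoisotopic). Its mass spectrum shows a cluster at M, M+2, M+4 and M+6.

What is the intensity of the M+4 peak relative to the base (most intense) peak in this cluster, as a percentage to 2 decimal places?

91.64%

(0.234 + 0.766)^3 gives M 0.0128, M+2 0.1258, M+4 0.4119, M+6 0.4495; the largest is M+6.
P(M+6) = C(3,3) × 0.234^0 × 0.766^3 = 1 × 1.0000 × 0.4494551 = 0.449455 (base)
P(M+4) = C(3,2) × 0.234^1 × 0.766^2 = 3 × 0.2340 × 0.586756 = 0.411903
Relative intensity = 0.411903 / 0.449455 × 100 = 91.64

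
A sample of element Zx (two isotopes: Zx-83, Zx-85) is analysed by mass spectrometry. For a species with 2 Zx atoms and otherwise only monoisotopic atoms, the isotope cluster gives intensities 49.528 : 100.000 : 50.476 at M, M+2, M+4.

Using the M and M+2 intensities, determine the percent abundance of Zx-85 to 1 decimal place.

If p is the fraction of Zx that is Zx-83, then I(M+2)/I(M) = [C(2,1)·p^1·(1−p)] / p^2 = 2·(1−p)/p = 100.000/49.528 = 2.0191
(1−p)/p = 2.0191/2 = 1.0095  ⇒  p = 1/(1 + 1.0095) = 0.4976
Zx-83: 49.8%, Zx-85: 50.2%.

50.2%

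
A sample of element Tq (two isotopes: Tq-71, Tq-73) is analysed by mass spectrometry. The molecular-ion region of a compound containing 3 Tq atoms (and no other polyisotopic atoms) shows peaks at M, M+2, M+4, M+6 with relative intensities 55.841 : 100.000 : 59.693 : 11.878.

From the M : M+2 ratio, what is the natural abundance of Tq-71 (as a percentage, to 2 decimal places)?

62.62%

Let p = fractional abundance of Tq-71. I(M+2)/I(M) = [C(3,1)·p^2·(1−p)] / p^3 = 3·(1−p)/p = 100.000/55.841 = 1.7908
(1−p)/p = 1.7908/3 = 0.5969  ⇒  p = 1/(1 + 0.5969) = 0.6262
Tq-71: 62.62%, Tq-73: 37.38%.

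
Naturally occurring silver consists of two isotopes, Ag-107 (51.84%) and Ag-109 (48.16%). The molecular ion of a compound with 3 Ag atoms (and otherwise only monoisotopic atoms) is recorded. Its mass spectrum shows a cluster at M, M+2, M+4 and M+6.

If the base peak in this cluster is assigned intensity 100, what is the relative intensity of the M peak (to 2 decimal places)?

Term probabilities: M 0.1393, M+2 0.3883, M+4 0.3607, M+6 0.1117. Base peak = M+2.
P(M+2) = C(3,1) × 0.5184^2 × 0.4816^1 = 3 × 0.26873856 × 0.4816 = 0.388273 (base)
P(M) = C(3,0) × 0.5184^3 × 0.4816^0 = 1 × 0.13931407 × 1.0000 = 0.139314
Relative intensity = 0.139314 / 0.388273 × 100 = 35.88

35.88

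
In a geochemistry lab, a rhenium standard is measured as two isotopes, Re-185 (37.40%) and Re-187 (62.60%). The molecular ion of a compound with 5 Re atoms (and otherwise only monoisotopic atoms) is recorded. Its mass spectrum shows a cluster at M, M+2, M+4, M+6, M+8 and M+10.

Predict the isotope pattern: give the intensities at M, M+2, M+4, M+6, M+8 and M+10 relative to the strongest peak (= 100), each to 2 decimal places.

2.13 : 17.85 : 59.74 : 100.00 : 83.69 : 28.02

Each Re atom is independently Re-185 (p = 0.3740) or Re-187 (q = 0.6260); the cluster is the binomial expansion (p + q)^5.
P(M) = 0.3740^5 = 0.007317
P(M+2) = 5 × 0.3740^4 × 0.6260^1 = 0.061239
P(M+4) = 10 × 0.3740^3 × 0.6260^2 = 0.205005
P(M+6) = 10 × 0.3740^2 × 0.6260^3 = 0.343136
P(M+8) = 5 × 0.3740^1 × 0.6260^4 = 0.287170
P(M+10) = 0.6260^5 = 0.096133
The M+6 peak is largest (0.343136); scaling to 100 gives 2.13 : 17.85 : 59.74 : 100.00 : 83.69 : 28.02.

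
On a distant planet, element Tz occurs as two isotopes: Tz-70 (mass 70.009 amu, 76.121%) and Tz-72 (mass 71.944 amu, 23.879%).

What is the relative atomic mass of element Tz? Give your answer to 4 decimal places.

70.4711 amu

Weight each isotope mass by its fractional abundance: 0.76121 × 70.009 + 0.23879 × 71.944
= 53.29155 + 17.17951 = 70.47106 amu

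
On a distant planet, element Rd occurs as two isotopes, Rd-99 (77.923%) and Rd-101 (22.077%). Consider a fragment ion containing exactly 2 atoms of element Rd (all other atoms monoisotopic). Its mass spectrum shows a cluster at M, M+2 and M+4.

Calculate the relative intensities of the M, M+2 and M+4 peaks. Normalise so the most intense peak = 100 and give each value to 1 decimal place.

100.0 : 56.7 : 8.0

The 2 Rd atoms are independent, so intensities follow the terms of (0.77923 + 0.22077)^2.
P(M) = 0.77923^2 = 0.607199
P(M+2) = 2 × 0.77923^1 × 0.22077^1 = 0.344061
P(M+4) = 0.22077^2 = 0.048739
The M peak is largest (0.607199); scaling to 100 gives 100.0 : 56.7 : 8.0.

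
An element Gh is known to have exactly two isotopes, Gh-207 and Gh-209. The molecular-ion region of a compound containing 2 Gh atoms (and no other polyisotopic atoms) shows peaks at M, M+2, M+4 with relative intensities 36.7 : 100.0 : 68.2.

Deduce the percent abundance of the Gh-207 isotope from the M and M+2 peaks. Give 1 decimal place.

Let p = fractional abundance of Gh-207. I(M+2)/I(M) = [C(2,1)·p^1·(1−p)] / p^2 = 2·(1−p)/p = 100.0/36.7 = 2.7248
(1−p)/p = 2.7248/2 = 1.3624  ⇒  p = 1/(1 + 1.3624) = 0.4233
Gh-207: 42.3%, Gh-209: 57.7%.

42.3%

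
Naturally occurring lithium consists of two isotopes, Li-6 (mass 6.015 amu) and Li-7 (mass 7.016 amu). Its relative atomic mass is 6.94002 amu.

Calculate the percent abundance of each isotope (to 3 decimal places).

Let x be the fractional abundance of Li-6; then Li-7 has abundance 1 − x.
6.015·x + 7.016·(1 − x) = 6.94002
(6.015 − 7.016)·x = 6.94002 − 7.016
x = -0.07598 / -1.001 = 0.07590 → 7.590% Li-6, 92.410% Li-7.

Li-6: 7.590%, Li-7: 92.410%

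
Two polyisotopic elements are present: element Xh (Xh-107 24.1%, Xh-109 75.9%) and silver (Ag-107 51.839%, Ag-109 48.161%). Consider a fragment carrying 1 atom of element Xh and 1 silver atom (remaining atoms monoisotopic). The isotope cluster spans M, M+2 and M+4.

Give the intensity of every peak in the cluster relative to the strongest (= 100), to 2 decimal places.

Element Xh pattern (n=1): 0.2410 : 0.7590
Silver pattern (n=1): 0.51839 : 0.48161
Convolve the two distributions (both contribute in 2-u steps):
  M: 0.2410×0.51839 = 0.124932
  M+2: 0.2410×0.48161 + 0.7590×0.51839 = 0.509526
  M+4: 0.7590×0.48161 = 0.365542
Scale to base peak (0.509526) = 100: 24.52 : 100.00 : 71.74

24.52 : 100.00 : 71.74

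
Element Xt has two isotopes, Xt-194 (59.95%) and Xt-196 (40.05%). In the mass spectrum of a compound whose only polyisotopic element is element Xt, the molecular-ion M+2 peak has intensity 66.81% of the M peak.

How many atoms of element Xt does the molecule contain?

The M+2/M ratio from n Xt atoms is n · q/p = n · 0.4005/0.5995.
n = 0.6681 × 0.5995/0.4005 = 1.00 ≈ 1

1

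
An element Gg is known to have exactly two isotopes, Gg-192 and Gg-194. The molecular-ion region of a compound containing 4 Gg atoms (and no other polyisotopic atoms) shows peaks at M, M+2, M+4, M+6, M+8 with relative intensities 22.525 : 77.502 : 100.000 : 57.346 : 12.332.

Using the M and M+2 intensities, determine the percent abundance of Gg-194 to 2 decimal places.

Write p for the Gg-192 fraction. I(M+2)/I(M) = [C(4,1)·p^3·(1−p)] / p^4 = 4·(1−p)/p = 77.502/22.525 = 3.4407
(1−p)/p = 3.4407/4 = 0.8602  ⇒  p = 1/(1 + 0.8602) = 0.5376
Gg-192: 53.76%, Gg-194: 46.24%.

46.24%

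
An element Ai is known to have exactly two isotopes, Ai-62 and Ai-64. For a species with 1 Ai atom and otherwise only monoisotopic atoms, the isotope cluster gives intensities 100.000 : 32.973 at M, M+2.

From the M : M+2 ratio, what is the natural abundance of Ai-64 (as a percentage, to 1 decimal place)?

Let p = fractional abundance of Ai-62. I(M+2)/I(M) = [C(1,1)·p^0·(1−p)] / p^1 = 1·(1−p)/p = 32.973/100.000 = 0.3297
(1−p)/p = 0.3297/1 = 0.3297  ⇒  p = 1/(1 + 0.3297) = 0.7520
Ai-62: 75.2%, Ai-64: 24.8%.

24.8%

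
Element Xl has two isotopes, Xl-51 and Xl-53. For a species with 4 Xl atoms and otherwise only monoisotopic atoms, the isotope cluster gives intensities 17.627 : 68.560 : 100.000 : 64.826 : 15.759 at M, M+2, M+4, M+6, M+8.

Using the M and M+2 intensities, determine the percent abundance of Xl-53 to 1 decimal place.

49.3%

Write p for the Xl-51 fraction. I(M+2)/I(M) = [C(4,1)·p^3·(1−p)] / p^4 = 4·(1−p)/p = 68.560/17.627 = 3.8895
(1−p)/p = 3.8895/4 = 0.9724  ⇒  p = 1/(1 + 0.9724) = 0.5070
Xl-51: 50.7%, Xl-53: 49.3%.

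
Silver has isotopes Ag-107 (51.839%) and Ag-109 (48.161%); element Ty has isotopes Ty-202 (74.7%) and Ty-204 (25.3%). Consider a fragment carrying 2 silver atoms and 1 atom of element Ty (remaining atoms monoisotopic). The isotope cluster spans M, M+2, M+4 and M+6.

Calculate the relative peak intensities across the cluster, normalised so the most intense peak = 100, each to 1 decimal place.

Silver pattern (n=2): 0.26872819 : 0.49932362 : 0.23194819
Element Ty pattern (n=1): 0.7470 : 0.2530
Convolve the two distributions (both contribute in 2-u steps):
  M: 0.26872819×0.7470 = 0.200740
  M+2: 0.26872819×0.2530 + 0.49932362×0.7470 = 0.440983
  M+4: 0.49932362×0.2530 + 0.23194819×0.7470 = 0.299594
  M+6: 0.23194819×0.2530 = 0.058683
Scale to base peak (0.440983) = 100: 45.5 : 100.0 : 67.9 : 13.3

45.5 : 100.0 : 67.9 : 13.3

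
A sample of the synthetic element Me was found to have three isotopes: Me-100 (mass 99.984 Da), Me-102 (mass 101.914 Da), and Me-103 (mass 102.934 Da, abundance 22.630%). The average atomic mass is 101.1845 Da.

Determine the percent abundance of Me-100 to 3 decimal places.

49.758%

Let x and y be the fractions of Me-100 and Me-102. Then x + y = 1 − 0.22630 = 0.77370 and 99.984x + 101.914y = 101.1845 − 0.22630×102.934 = 77.8905358.
Substituting: 99.984x + 101.914(0.77370 − x) = 77.8905358
(99.984 − 101.914)x = -0.960326  ⇒  x = 0.49758, y = 0.27612
Me-100: 49.758%, Me-102: 27.612%.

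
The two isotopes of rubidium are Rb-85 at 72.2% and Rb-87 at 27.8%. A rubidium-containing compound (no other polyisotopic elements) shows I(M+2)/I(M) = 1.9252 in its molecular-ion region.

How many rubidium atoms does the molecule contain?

For n independent Rb atoms, I(M+2)/I(M) = n · (abundance Rb-87) / (abundance Rb-85) = n · 0.278/0.722.
n = 1.9252 × 0.722/0.278 = 5.00 ≈ 5

5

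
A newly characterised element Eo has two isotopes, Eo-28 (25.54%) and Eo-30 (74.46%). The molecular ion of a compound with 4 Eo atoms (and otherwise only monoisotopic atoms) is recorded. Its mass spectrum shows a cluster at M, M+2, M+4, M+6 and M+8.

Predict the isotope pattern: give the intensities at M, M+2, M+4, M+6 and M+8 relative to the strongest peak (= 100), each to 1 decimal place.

Each Eo atom is independently Eo-28 (p = 0.2554) or Eo-30 (q = 0.7446); the cluster is the binomial expansion (p + q)^4.
P(M) = 0.2554^4 = 0.004255
P(M+2) = 4 × 0.2554^3 × 0.7446^1 = 0.049619
P(M+4) = 6 × 0.2554^2 × 0.7446^2 = 0.216990
P(M+6) = 4 × 0.2554^1 × 0.7446^3 = 0.421745
P(M+8) = 0.7446^4 = 0.307392
The M+6 peak is largest (0.421745); scaling to 100 gives 1.0 : 11.8 : 51.5 : 100.0 : 72.9.

1.0 : 11.8 : 51.5 : 100.0 : 72.9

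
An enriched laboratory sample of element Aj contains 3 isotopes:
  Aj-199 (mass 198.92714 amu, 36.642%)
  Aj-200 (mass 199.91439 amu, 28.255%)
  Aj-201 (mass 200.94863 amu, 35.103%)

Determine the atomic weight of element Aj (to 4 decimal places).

199.9157 amu

The abundance-weighted mean is 0.36642 × 198.92714 + 0.28255 × 199.91439 + 0.35103 × 200.94863
= 72.890883 + 56.485811 + 70.538998 = 199.915692 amu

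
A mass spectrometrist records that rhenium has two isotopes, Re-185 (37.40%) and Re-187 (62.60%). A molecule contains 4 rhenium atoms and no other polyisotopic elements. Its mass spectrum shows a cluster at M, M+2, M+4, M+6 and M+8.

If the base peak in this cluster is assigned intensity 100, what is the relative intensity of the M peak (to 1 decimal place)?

5.3

Term probabilities: M 0.0196, M+2 0.1310, M+4 0.3289, M+6 0.3670, M+8 0.1536. Base peak = M+6.
P(M+6) = C(4,3) × 0.3740^1 × 0.6260^3 = 4 × 0.3740 × 0.24531438 = 0.366990 (base)
P(M) = C(4,0) × 0.3740^4 × 0.6260^0 = 1 × 0.0195653 × 1.0000 = 0.019565
Relative intensity = 0.019565 / 0.366990 × 100 = 5.3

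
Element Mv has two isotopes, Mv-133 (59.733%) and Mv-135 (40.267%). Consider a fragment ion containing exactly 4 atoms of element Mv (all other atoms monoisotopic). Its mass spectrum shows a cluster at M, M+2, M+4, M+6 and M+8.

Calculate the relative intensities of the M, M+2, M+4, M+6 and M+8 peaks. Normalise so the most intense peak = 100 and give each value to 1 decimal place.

The 4 Mv atoms are independent, so intensities follow the terms of (0.59733 + 0.40267)^4.
P(M) = 0.59733^4 = 0.127308
P(M+2) = 4 × 0.59733^3 × 0.40267^1 = 0.343283
P(M+4) = 6 × 0.59733^2 × 0.40267^2 = 0.347119
P(M+6) = 4 × 0.59733^1 × 0.40267^3 = 0.155999
P(M+8) = 0.40267^4 = 0.026290
The M+4 peak is largest (0.347119); scaling to 100 gives 36.7 : 98.9 : 100.0 : 44.9 : 7.6.

36.7 : 98.9 : 100.0 : 44.9 : 7.6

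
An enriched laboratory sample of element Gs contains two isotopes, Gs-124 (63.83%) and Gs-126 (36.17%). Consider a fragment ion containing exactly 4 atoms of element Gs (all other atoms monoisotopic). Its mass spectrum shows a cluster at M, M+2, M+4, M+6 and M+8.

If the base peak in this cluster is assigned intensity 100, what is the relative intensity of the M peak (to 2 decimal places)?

44.12

Binomial terms of (0.6383 + 0.3617)^4: M 0.1660, M+2 0.3763, M+4 0.3198, M+6 0.1208, M+8 0.0171 → M+2 is the base peak.
P(M+2) = C(4,1) × 0.6383^3 × 0.3617^1 = 4 × 0.26006058 × 0.3617 = 0.376256 (base)
P(M) = C(4,0) × 0.6383^4 × 0.3617^0 = 1 × 0.16599667 × 1.0000 = 0.165997
Relative intensity = 0.165997 / 0.376256 × 100 = 44.12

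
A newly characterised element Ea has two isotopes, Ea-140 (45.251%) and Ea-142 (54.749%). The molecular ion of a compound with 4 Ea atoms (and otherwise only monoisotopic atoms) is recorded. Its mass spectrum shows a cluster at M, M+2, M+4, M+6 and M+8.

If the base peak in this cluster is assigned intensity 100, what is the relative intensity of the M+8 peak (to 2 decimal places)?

24.40

Binomial terms of (0.45251 + 0.54749)^4: M 0.0419, M+2 0.2029, M+4 0.3683, M+6 0.2970, M+8 0.0898 → M+4 is the base peak.
P(M+4) = C(4,2) × 0.45251^2 × 0.54749^2 = 6 × 0.2047653 × 0.2997453 = 0.368265 (base)
P(M+8) = C(4,4) × 0.45251^0 × 0.54749^4 = 1 × 1.0000 × 0.08984724 = 0.089847
Relative intensity = 0.089847 / 0.368265 × 100 = 24.40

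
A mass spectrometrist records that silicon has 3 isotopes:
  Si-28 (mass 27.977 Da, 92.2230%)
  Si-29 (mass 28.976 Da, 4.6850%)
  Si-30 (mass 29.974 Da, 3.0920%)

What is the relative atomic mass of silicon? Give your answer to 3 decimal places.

Average mass = Σ (abundance × isotope mass) = 0.922230 × 27.977 + 0.046850 × 28.976 + 0.030920 × 29.974
= 25.8012 + 1.3575 + 0.9268 = 28.0855 Da

28.086 Da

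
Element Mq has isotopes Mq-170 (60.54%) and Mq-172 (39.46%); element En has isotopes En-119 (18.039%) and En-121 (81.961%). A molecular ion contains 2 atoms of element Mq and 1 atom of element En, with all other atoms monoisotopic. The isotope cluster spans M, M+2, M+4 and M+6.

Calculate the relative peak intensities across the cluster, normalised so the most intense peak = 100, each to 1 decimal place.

15.8 : 92.1 : 100.0 : 30.4

Element Mq pattern (n=2): 0.36650916 : 0.47778168 : 0.15570916
Element En pattern (n=1): 0.18039 : 0.81961
Convolve the two distributions (both contribute in 2-u steps):
  M: 0.36650916×0.18039 = 0.066115
  M+2: 0.36650916×0.81961 + 0.47778168×0.18039 = 0.386582
  M+4: 0.47778168×0.81961 + 0.15570916×0.18039 = 0.419683
  M+6: 0.15570916×0.81961 = 0.127621
Scale to base peak (0.419683) = 100: 15.8 : 92.1 : 100.0 : 30.4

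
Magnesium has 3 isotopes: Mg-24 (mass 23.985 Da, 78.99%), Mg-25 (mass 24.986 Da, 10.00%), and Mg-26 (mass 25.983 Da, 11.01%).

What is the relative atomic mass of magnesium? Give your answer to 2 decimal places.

Ar = Σ fᵢ·mᵢ = 0.7899 × 23.985 + 0.1000 × 24.986 + 0.1101 × 25.983
= 18.9458 + 2.4986 + 2.8607 = 24.3051 Da

24.31 Da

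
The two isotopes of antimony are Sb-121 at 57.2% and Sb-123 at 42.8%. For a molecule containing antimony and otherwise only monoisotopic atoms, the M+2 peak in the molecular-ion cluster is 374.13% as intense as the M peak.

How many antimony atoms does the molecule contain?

5

For n independent Sb atoms, I(M+2)/I(M) = n · (abundance Sb-123) / (abundance Sb-121) = n · 0.428/0.572.
n = 3.7413 × 0.572/0.428 = 5.00 ≈ 5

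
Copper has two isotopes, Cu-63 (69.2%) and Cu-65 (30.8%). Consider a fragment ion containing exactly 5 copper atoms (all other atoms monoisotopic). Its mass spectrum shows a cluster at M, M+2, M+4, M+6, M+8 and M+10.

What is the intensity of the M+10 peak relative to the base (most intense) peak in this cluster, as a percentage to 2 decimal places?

Binomial terms of (0.692 + 0.308)^5: M 0.1587, M+2 0.3531, M+4 0.3144, M+6 0.1399, M+8 0.0311, M+10 0.0028 → M+2 is the base peak.
P(M+2) = C(5,1) × 0.692^4 × 0.308^1 = 5 × 0.22931073 × 0.3080 = 0.353139 (base)
P(M+10) = C(5,5) × 0.692^0 × 0.308^5 = 1 × 1.0000 × 0.00277175 = 0.002772
Relative intensity = 0.002772 / 0.353139 × 100 = 0.78

0.78%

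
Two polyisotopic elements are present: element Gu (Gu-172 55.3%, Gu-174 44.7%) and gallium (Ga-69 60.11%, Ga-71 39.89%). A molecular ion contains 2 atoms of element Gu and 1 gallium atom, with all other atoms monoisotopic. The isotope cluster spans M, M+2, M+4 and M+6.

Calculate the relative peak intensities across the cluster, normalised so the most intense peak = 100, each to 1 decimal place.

43.9 : 100.0 : 75.7 : 19.0

Element Gu pattern (n=2): 0.305809 : 0.494382 : 0.199809
Gallium pattern (n=1): 0.6011 : 0.3989
Convolve the two distributions (both contribute in 2-u steps):
  M: 0.305809×0.6011 = 0.183822
  M+2: 0.305809×0.3989 + 0.494382×0.6011 = 0.419160
  M+4: 0.494382×0.3989 + 0.199809×0.6011 = 0.317314
  M+6: 0.199809×0.3989 = 0.079704
Scale to base peak (0.419160) = 100: 43.9 : 100.0 : 75.7 : 19.0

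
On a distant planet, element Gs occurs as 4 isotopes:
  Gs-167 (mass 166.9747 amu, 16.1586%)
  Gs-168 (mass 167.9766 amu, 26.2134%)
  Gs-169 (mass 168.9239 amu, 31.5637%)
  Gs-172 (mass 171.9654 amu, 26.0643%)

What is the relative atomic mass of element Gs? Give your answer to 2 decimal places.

169.15 amu

Weight each isotope mass by its fractional abundance: 0.161586 × 166.9747 + 0.262134 × 167.9766 + 0.315637 × 168.9239 + 0.260643 × 171.9654
= 26.98077 + 44.03238 + 53.31863 + 44.82158 = 169.15336 amu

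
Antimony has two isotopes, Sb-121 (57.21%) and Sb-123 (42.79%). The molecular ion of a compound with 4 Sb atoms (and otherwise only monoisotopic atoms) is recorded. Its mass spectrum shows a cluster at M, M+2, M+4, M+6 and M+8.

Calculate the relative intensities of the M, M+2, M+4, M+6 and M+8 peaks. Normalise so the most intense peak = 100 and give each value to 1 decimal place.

Expanding (0.5721 + 0.4279)^4:
P(M) = 0.5721^4 = 0.107124
P(M+2) = 4 × 0.5721^3 × 0.4279^1 = 0.320493
P(M+4) = 6 × 0.5721^2 × 0.4279^2 = 0.359567
P(M+6) = 4 × 0.5721^1 × 0.4279^3 = 0.179291
P(M+8) = 0.4279^4 = 0.033525
The M+4 peak is largest (0.359567); scaling to 100 gives 29.8 : 89.1 : 100.0 : 49.9 : 9.3.

29.8 : 89.1 : 100.0 : 49.9 : 9.3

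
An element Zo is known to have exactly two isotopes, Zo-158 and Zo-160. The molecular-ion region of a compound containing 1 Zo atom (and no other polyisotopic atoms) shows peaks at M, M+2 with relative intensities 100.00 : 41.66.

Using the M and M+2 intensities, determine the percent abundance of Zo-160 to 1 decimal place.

If p is the fraction of Zo that is Zo-158, then I(M+2)/I(M) = [C(1,1)·p^0·(1−p)] / p^1 = 1·(1−p)/p = 41.66/100.00 = 0.4166
(1−p)/p = 0.4166/1 = 0.4166  ⇒  p = 1/(1 + 0.4166) = 0.7059
Zo-158: 70.6%, Zo-160: 29.4%.

29.4%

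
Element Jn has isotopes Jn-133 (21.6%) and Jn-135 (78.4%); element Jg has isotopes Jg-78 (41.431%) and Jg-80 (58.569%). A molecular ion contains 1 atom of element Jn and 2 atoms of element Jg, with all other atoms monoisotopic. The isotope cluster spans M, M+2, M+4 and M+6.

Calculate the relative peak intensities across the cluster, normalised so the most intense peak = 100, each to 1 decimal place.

8.2 : 52.7 : 100.0 : 59.2

Element Jn pattern (n=1): 0.2160 : 0.7840
Element Jg pattern (n=2): 0.17165278 : 0.48531445 : 0.34303278
Convolve the two distributions (both contribute in 2-u steps):
  M: 0.2160×0.17165278 = 0.037077
  M+2: 0.2160×0.48531445 + 0.7840×0.17165278 = 0.239404
  M+4: 0.2160×0.34303278 + 0.7840×0.48531445 = 0.454582
  M+6: 0.7840×0.34303278 = 0.268938
Scale to base peak (0.454582) = 100: 8.2 : 52.7 : 100.0 : 59.2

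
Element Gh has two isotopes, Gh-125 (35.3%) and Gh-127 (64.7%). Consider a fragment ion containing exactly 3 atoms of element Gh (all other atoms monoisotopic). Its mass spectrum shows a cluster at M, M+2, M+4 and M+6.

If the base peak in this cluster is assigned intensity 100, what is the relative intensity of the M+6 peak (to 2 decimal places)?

Binomial terms of (0.353 + 0.647)^3: M 0.0440, M+2 0.2419, M+4 0.4433, M+6 0.2708 → M+4 is the base peak.
P(M+4) = C(3,2) × 0.353^1 × 0.647^2 = 3 × 0.3530 × 0.418609 = 0.443307 (base)
P(M+6) = C(3,3) × 0.353^0 × 0.647^3 = 1 × 1.0000 × 0.27084002 = 0.270840
Relative intensity = 0.270840 / 0.443307 × 100 = 61.10

61.10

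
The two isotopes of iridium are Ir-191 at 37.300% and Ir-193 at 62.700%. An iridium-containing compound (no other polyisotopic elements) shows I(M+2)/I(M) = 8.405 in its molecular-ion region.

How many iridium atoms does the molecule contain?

With n Ir atoms, P(M+2)/P(M) = C(n,1)·p^(n−1)q / p^n = n·q/p = n · 0.62700/0.37300.
n = 8.405 × 0.37300/0.62700 = 5.00 ≈ 5

5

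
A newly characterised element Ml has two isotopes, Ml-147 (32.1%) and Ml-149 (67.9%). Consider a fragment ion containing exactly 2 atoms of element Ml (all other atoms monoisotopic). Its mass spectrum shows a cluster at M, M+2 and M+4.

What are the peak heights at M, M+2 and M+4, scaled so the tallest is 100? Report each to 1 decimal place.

The 2 Ml atoms are independent, so intensities follow the terms of (0.321 + 0.679)^2.
P(M) = 0.321^2 = 0.103041
P(M+2) = 2 × 0.321^1 × 0.679^1 = 0.435918
P(M+4) = 0.679^2 = 0.461041
The M+4 peak is largest (0.461041); scaling to 100 gives 22.3 : 94.6 : 100.0.

22.3 : 94.6 : 100.0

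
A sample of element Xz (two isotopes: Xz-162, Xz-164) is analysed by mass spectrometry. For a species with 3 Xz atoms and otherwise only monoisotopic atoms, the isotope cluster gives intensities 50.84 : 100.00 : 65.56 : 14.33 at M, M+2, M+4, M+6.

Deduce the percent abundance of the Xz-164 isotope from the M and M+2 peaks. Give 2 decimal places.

Let p = fractional abundance of Xz-162. I(M+2)/I(M) = [C(3,1)·p^2·(1−p)] / p^3 = 3·(1−p)/p = 100.00/50.84 = 1.9670
(1−p)/p = 1.9670/3 = 0.6557  ⇒  p = 1/(1 + 0.6557) = 0.6040
Xz-162: 60.40%, Xz-164: 39.60%.

39.60%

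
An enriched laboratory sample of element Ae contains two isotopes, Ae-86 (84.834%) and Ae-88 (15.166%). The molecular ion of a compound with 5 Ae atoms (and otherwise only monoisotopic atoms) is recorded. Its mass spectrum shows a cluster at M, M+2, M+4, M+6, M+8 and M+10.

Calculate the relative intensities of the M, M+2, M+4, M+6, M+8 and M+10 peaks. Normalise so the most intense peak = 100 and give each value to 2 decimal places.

100.00 : 89.39 : 31.96 : 5.71 : 0.51 : 0.02

Expanding (0.84834 + 0.15166)^5:
P(M) = 0.84834^5 = 0.439390
P(M+2) = 5 × 0.84834^4 × 0.15166^1 = 0.392754
P(M+4) = 10 × 0.84834^3 × 0.15166^2 = 0.140427
P(M+6) = 10 × 0.84834^2 × 0.15166^3 = 0.025105
P(M+8) = 5 × 0.84834^1 × 0.15166^4 = 0.002244
P(M+10) = 0.15166^5 = 0.000080
The M peak is largest (0.439390); scaling to 100 gives 100.00 : 89.39 : 31.96 : 5.71 : 0.51 : 0.02.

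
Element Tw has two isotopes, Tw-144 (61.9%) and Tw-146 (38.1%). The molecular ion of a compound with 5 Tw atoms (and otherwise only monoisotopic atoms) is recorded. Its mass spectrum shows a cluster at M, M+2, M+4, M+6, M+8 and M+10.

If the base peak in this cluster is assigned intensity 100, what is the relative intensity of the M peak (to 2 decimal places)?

Binomial terms of (0.619 + 0.381)^5: M 0.0909, M+2 0.2797, M+4 0.3443, M+6 0.2119, M+8 0.0652, M+10 0.0080 → M+4 is the base peak.
P(M+4) = C(5,2) × 0.619^3 × 0.381^2 = 10 × 0.23717666 × 0.145161 = 0.344288 (base)
P(M) = C(5,0) × 0.619^5 × 0.381^0 = 1 × 0.09087685 × 1.0000 = 0.090877
Relative intensity = 0.090877 / 0.344288 × 100 = 26.40

26.40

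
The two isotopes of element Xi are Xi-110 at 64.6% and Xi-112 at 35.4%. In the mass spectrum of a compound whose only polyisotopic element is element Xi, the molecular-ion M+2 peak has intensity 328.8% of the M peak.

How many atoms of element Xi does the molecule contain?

6

With n Xi atoms, P(M+2)/P(M) = C(n,1)·p^(n−1)q / p^n = n·q/p = n · 0.354/0.646.
n = 3.288 × 0.646/0.354 = 6.00 ≈ 6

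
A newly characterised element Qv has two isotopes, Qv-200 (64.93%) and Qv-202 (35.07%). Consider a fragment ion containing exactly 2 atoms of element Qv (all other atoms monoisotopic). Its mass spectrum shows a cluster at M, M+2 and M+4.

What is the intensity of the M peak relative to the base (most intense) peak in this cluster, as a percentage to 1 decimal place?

92.6%

Term probabilities: M 0.4216, M+2 0.4554, M+4 0.1230. Base peak = M+2.
P(M+2) = C(2,1) × 0.6493^1 × 0.3507^1 = 2 × 0.6493 × 0.3507 = 0.455419 (base)
P(M) = C(2,0) × 0.6493^2 × 0.3507^0 = 1 × 0.42159049 × 1.0000 = 0.421590
Relative intensity = 0.421590 / 0.455419 × 100 = 92.6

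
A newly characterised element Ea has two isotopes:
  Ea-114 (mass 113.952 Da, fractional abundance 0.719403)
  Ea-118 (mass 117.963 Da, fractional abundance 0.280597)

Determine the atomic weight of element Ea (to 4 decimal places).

115.0775 Da

Average mass = Σ (abundance × isotope mass) = 0.719403 × 113.952 + 0.280597 × 117.963
= 81.97741 + 33.10006 = 115.07747 Da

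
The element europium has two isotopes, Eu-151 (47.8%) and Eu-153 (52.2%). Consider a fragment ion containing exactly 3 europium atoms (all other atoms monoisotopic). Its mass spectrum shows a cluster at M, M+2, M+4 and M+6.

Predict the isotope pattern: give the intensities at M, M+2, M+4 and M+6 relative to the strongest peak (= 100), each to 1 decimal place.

28.0 : 91.6 : 100.0 : 36.4

Each Eu atom is independently Eu-151 (p = 0.478) or Eu-153 (q = 0.522); the cluster is the binomial expansion (p + q)^3.
P(M) = 0.478^3 = 0.109215
P(M+2) = 3 × 0.478^2 × 0.522^1 = 0.357806
P(M+4) = 3 × 0.478^1 × 0.522^2 = 0.390742
P(M+6) = 0.522^3 = 0.142237
The M+4 peak is largest (0.390742); scaling to 100 gives 28.0 : 91.6 : 100.0 : 36.4.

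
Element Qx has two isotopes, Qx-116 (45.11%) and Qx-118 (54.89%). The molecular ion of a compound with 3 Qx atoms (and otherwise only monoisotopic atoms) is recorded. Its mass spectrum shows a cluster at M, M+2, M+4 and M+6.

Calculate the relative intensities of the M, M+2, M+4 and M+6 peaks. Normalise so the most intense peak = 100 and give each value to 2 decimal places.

22.51 : 82.18 : 100.00 : 40.56

Each Qx atom is independently Qx-116 (p = 0.4511) or Qx-118 (q = 0.5489); the cluster is the binomial expansion (p + q)^3.
P(M) = 0.4511^3 = 0.091795
P(M+2) = 3 × 0.4511^2 × 0.5489^1 = 0.335089
P(M+4) = 3 × 0.4511^1 × 0.5489^2 = 0.407737
P(M+6) = 0.5489^3 = 0.165379
The M+4 peak is largest (0.407737); scaling to 100 gives 22.51 : 82.18 : 100.00 : 40.56.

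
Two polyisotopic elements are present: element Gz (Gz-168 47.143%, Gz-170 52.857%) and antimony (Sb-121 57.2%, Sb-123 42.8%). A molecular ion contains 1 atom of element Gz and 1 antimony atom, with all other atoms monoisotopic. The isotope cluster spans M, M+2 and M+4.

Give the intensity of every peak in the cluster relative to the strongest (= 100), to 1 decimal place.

Element Gz pattern (n=1): 0.47143 : 0.52857
Antimony pattern (n=1): 0.5720 : 0.4280
Convolve the two distributions (both contribute in 2-u steps):
  M: 0.47143×0.5720 = 0.269658
  M+2: 0.47143×0.4280 + 0.52857×0.5720 = 0.504114
  M+4: 0.52857×0.4280 = 0.226228
Scale to base peak (0.504114) = 100: 53.5 : 100.0 : 44.9

53.5 : 100.0 : 44.9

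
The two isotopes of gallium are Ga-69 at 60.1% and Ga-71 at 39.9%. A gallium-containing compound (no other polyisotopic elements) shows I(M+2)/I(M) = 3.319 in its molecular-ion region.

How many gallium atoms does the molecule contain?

With n Ga atoms, P(M+2)/P(M) = C(n,1)·p^(n−1)q / p^n = n·q/p = n · 0.399/0.601.
n = 3.319 × 0.601/0.399 = 5.00 ≈ 5

5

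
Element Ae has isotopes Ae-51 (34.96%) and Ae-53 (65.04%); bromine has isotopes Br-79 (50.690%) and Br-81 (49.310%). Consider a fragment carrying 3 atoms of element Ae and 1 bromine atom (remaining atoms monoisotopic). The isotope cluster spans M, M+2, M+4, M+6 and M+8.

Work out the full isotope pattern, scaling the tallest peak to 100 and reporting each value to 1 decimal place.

6.0 : 39.6 : 95.6 : 100.0 : 37.9

Element Ae pattern (n=3): 0.04272817 : 0.23847598 : 0.44366354 : 0.27513231
Bromine pattern (n=1): 0.5069 : 0.4931
Convolve the two distributions (both contribute in 2-u steps):
  M: 0.04272817×0.5069 = 0.021659
  M+2: 0.04272817×0.4931 + 0.23847598×0.5069 = 0.141953
  M+4: 0.23847598×0.4931 + 0.44366354×0.5069 = 0.342486
  M+6: 0.44366354×0.4931 + 0.27513231×0.5069 = 0.358235
  M+8: 0.27513231×0.4931 = 0.135668
Scale to base peak (0.358235) = 100: 6.0 : 39.6 : 95.6 : 100.0 : 37.9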